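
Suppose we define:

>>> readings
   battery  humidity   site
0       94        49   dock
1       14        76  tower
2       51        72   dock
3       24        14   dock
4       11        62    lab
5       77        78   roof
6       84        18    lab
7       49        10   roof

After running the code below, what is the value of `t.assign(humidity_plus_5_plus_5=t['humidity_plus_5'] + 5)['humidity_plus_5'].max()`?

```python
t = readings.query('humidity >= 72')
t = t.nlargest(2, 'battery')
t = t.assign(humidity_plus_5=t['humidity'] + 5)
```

83

filter rows where humidity >= 72:
   battery  humidity   site
1       14        76  tower
2       51        72   dock
5       77        78   roof
take 2 rows with largest battery:
   battery  humidity  site
5       77        78  roof
2       51        72  dock
add column humidity_plus_5 = t['humidity'] + 5:
   battery  humidity  site  humidity_plus_5
5       77        78  roof               83
2       51        72  dock               77
add column humidity_plus_5_plus_5 = t['humidity_plus_5'] + 5:
   battery  humidity  site  humidity_plus_5  humidity_plus_5_plus_5
5       77        78  roof               83                      88
2       51        72  dock               77                      82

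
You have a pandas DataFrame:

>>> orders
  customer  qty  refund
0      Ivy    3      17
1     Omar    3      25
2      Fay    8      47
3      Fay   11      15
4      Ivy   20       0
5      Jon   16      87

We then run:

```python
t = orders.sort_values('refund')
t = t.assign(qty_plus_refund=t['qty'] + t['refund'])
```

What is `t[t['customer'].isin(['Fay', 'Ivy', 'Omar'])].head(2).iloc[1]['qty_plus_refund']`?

sort by refund:
  customer  qty  refund
4      Ivy   20       0
3      Fay   11      15
0      Ivy    3      17
1     Omar    3      25
2      Fay    8      47
5      Jon   16      87
add column qty_plus_refund = t['qty'] + t['refund']:
  customer  qty  refund  qty_plus_refund
4      Ivy   20       0               20
3      Fay   11      15               26
0      Ivy    3      17               20
1     Omar    3      25               28
2      Fay    8      47               55
5      Jon   16      87              103
filter rows where customer in ['Fay', 'Ivy', 'Omar']:
  customer  qty  refund  qty_plus_refund
4      Ivy   20       0               20
3      Fay   11      15               26
0      Ivy    3      17               20
1     Omar    3      25               28
2      Fay    8      47               55
take first 2 rows:
  customer  qty  refund  qty_plus_refund
4      Ivy   20       0               20
3      Fay   11      15               26
Then the value at position 1, column 'qty_plus_refund': 26

26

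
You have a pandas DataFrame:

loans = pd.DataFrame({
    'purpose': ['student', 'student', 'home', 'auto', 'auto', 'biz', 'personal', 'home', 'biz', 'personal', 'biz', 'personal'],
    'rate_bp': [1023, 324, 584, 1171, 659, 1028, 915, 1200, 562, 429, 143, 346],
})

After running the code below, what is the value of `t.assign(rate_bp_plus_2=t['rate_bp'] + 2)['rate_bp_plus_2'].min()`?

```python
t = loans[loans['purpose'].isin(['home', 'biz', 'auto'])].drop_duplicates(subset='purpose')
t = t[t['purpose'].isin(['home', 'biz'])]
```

filter rows where purpose in ['home', 'biz', 'auto']:
   purpose  rate_bp
2     home      584
3     auto     1171
4     auto      659
5      biz     1028
7     home     1200
8      biz      562
10     biz      143
drop duplicate purpose (keep=first):
  purpose  rate_bp
2    home      584
3    auto     1171
5     biz     1028
filter rows where purpose in ['home', 'biz']:
  purpose  rate_bp
2    home      584
5     biz     1028
add column rate_bp_plus_2 = t['rate_bp'] + 2:
  purpose  rate_bp  rate_bp_plus_2
2    home      584             586
5     biz     1028            1030

586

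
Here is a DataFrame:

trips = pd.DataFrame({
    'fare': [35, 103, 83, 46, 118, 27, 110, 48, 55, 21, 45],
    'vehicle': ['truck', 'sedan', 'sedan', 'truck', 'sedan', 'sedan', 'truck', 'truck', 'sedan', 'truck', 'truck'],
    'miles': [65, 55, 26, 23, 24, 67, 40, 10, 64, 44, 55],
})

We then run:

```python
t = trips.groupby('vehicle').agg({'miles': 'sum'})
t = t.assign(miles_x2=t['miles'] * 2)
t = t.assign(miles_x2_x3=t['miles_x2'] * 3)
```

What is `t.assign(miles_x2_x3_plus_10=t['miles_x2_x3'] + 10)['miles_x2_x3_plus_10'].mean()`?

1429.0

group by vehicle, sum of miles:
         miles
vehicle       
sedan      236
truck      237
add column miles_x2 = t['miles'] * 2:
         miles  miles_x2
vehicle                 
sedan      236       472
truck      237       474
add column miles_x2_x3 = t['miles_x2'] * 3:
         miles  miles_x2  miles_x2_x3
vehicle                              
sedan      236       472         1416
truck      237       474         1422
add column miles_x2_x3_plus_10 = t['miles_x2_x3'] + 10:
         miles  miles_x2  miles_x2_x3  miles_x2_x3_plus_10
vehicle                                                   
sedan      236       472         1416                 1426
truck      237       474         1422                 1432
Finally, mean of column 'miles_x2_x3_plus_10' = 1429.0.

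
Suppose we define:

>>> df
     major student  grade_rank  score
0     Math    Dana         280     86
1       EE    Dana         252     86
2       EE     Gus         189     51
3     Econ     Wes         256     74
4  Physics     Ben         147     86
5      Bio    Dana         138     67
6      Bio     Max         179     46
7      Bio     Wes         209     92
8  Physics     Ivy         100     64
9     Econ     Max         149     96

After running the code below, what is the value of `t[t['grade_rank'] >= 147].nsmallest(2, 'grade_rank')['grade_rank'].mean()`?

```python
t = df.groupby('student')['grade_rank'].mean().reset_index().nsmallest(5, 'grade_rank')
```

155.5

group by student, mean of grade_rank:
student
Ben     147.000000
Dana    223.333333
Gus     189.000000
Ivy     100.000000
Max     164.000000
Wes     232.500000
Name: grade_rank, dtype: float64
reset_index():
  student  grade_rank
0     Ben  147.000000
1    Dana  223.333333
2     Gus  189.000000
3     Ivy  100.000000
4     Max  164.000000
5     Wes  232.500000
take 5 rows with smallest grade_rank:
  student  grade_rank
3     Ivy  100.000000
0     Ben  147.000000
4     Max  164.000000
2     Gus  189.000000
1    Dana  223.333333
filter rows where grade_rank >= 147:
  student  grade_rank
0     Ben  147.000000
4     Max  164.000000
2     Gus  189.000000
1    Dana  223.333333
take 2 rows with smallest grade_rank:
  student  grade_rank
0     Ben       147.0
4     Max       164.0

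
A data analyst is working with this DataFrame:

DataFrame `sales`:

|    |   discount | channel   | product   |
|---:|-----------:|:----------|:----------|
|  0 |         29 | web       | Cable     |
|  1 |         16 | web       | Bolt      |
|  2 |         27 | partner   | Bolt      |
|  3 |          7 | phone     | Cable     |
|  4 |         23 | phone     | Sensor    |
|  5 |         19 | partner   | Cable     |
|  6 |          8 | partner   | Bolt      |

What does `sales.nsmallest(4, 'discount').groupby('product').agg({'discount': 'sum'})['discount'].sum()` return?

50

take 4 rows with smallest discount:
   discount  channel product
3         7    phone   Cable
6         8  partner    Bolt
1        16      web    Bolt
5        19  partner   Cable
group by product, sum of discount:
         discount
product          
Bolt           24
Cable          26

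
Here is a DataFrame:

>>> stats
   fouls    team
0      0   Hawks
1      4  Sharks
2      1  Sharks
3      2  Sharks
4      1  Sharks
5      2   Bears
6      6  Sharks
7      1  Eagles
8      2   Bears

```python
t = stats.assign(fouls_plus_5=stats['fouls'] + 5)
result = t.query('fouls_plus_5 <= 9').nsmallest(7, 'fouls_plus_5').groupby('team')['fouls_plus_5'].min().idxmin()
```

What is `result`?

add column fouls_plus_5 = stats['fouls'] + 5:
   fouls    team  fouls_plus_5
0      0   Hawks             5
1      4  Sharks             9
2      1  Sharks             6
3      2  Sharks             7
4      1  Sharks             6
5      2   Bears             7
6      6  Sharks            11
7      1  Eagles             6
8      2   Bears             7
filter rows where fouls_plus_5 <= 9:
   fouls    team  fouls_plus_5
0      0   Hawks             5
1      4  Sharks             9
2      1  Sharks             6
3      2  Sharks             7
4      1  Sharks             6
5      2   Bears             7
7      1  Eagles             6
8      2   Bears             7
take 7 rows with smallest fouls_plus_5:
   fouls    team  fouls_plus_5
0      0   Hawks             5
2      1  Sharks             6
4      1  Sharks             6
7      1  Eagles             6
3      2  Sharks             7
5      2   Bears             7
8      2   Bears             7
group by team, min of fouls_plus_5:
team
Bears     7
Eagles    6
Hawks     5
Sharks    6
Name: fouls_plus_5, dtype: int64
Hence Hawks.

Hawks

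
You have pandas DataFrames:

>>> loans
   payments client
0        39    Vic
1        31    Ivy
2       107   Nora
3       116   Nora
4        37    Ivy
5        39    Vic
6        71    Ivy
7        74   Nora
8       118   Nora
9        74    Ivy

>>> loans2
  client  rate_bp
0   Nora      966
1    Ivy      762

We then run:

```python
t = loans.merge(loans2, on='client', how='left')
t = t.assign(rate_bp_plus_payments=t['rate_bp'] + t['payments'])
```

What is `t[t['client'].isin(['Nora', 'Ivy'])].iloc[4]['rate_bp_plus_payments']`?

833.0

merge on 'client' (how='left') → 10 rows:
   payments client  rate_bp
0        39    Vic      NaN
1        31    Ivy    762.0
2       107   Nora    966.0
3       116   Nora    966.0
4        37    Ivy    762.0
5        39    Vic      NaN
6        71    Ivy    762.0
7        74   Nora    966.0
8       118   Nora    966.0
9        74    Ivy    762.0
add column rate_bp_plus_payments = t['rate_bp'] + t['payments']:
   payments client  rate_bp  rate_bp_plus_payments
0        39    Vic      NaN                    NaN
1        31    Ivy    762.0                  793.0
2       107   Nora    966.0                 1073.0
3       116   Nora    966.0                 1082.0
4        37    Ivy    762.0                  799.0
5        39    Vic      NaN                    NaN
6        71    Ivy    762.0                  833.0
7        74   Nora    966.0                 1040.0
8       118   Nora    966.0                 1084.0
9        74    Ivy    762.0                  836.0
filter rows where client in ['Nora', 'Ivy']:
   payments client  rate_bp  rate_bp_plus_payments
1        31    Ivy    762.0                  793.0
2       107   Nora    966.0                 1073.0
3       116   Nora    966.0                 1082.0
4        37    Ivy    762.0                  799.0
6        71    Ivy    762.0                  833.0
7        74   Nora    966.0                 1040.0
8       118   Nora    966.0                 1084.0
9        74    Ivy    762.0                  836.0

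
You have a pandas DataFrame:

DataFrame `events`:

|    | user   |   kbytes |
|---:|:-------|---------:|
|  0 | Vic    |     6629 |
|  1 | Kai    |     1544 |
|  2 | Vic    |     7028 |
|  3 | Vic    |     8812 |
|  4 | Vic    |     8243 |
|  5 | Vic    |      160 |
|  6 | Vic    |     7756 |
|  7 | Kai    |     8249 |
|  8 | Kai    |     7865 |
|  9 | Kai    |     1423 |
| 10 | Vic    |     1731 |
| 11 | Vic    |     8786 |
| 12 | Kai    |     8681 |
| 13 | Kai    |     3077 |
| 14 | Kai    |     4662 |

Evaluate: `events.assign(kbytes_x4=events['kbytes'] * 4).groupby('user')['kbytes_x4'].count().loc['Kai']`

7

add column kbytes_x4 = events['kbytes'] * 4:
   user  kbytes  kbytes_x4
0   Vic    6629      26516
1   Kai    1544       6176
2   Vic    7028      28112
3   Vic    8812      35248
4   Vic    8243      32972
5   Vic     160        640
6   Vic    7756      31024
7   Kai    8249      32996
8   Kai    7865      31460
9   Kai    1423       5692
10  Vic    1731       6924
11  Vic    8786      35144
12  Kai    8681      34724
13  Kai    3077      12308
14  Kai    4662      18648
group by user, count of kbytes_x4:
user
Kai    7
Vic    8
Name: kbytes_x4, dtype: int64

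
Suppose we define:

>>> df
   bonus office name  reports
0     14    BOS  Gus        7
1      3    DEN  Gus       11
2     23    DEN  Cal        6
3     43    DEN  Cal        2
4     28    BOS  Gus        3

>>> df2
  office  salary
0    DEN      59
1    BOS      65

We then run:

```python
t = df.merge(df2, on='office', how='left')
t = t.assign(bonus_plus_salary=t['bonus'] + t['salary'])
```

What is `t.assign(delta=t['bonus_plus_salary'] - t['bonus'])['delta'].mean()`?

61.4

merge on 'office' (how='left') → 5 rows:
   bonus office name  reports  salary
0     14    BOS  Gus        7      65
1      3    DEN  Gus       11      59
2     23    DEN  Cal        6      59
3     43    DEN  Cal        2      59
4     28    BOS  Gus        3      65
add column bonus_plus_salary = t['bonus'] + t['salary']:
   bonus office name  reports  salary  bonus_plus_salary
0     14    BOS  Gus        7      65                 79
1      3    DEN  Gus       11      59                 62
2     23    DEN  Cal        6      59                 82
3     43    DEN  Cal        2      59                102
4     28    BOS  Gus        3      65                 93
add column delta = t['bonus_plus_salary'] - t['bonus']:
   bonus office name  reports  salary  bonus_plus_salary  delta
0     14    BOS  Gus        7      65                 79     65
1      3    DEN  Gus       11      59                 62     59
2     23    DEN  Cal        6      59                 82     59
3     43    DEN  Cal        2      59                102     59
4     28    BOS  Gus        3      65                 93     65
Hence 61.4.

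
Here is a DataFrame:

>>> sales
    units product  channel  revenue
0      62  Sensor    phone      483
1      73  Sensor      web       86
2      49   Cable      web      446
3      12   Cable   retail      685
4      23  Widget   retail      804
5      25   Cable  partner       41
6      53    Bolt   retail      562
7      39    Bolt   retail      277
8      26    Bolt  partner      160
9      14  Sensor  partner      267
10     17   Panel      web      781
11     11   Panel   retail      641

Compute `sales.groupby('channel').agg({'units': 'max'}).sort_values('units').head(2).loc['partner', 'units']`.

26

group by channel, max of units:
         units
channel       
partner     26
phone       62
retail      53
web         73
sort by units:
         units
channel       
partner     26
retail      53
phone       62
web         73
take first 2 rows:
         units
channel       
partner     26
retail      53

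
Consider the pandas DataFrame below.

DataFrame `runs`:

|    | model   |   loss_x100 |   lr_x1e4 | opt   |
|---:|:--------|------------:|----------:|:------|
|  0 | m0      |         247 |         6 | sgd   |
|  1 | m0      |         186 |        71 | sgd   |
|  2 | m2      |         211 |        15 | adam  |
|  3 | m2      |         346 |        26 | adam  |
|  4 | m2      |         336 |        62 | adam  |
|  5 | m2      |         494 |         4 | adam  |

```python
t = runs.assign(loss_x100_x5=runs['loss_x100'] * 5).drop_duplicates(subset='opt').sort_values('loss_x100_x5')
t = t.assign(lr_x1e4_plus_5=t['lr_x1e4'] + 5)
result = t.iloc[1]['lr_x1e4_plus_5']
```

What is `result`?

11

add column loss_x100_x5 = runs['loss_x100'] * 5:
  model  loss_x100  lr_x1e4   opt  loss_x100_x5
0    m0        247        6   sgd          1235
1    m0        186       71   sgd           930
2    m2        211       15  adam          1055
3    m2        346       26  adam          1730
4    m2        336       62  adam          1680
5    m2        494        4  adam          2470
drop duplicate opt (keep=first):
  model  loss_x100  lr_x1e4   opt  loss_x100_x5
0    m0        247        6   sgd          1235
2    m2        211       15  adam          1055
sort by loss_x100_x5:
  model  loss_x100  lr_x1e4   opt  loss_x100_x5
2    m2        211       15  adam          1055
0    m0        247        6   sgd          1235
add column lr_x1e4_plus_5 = t['lr_x1e4'] + 5:
  model  loss_x100  lr_x1e4   opt  loss_x100_x5  lr_x1e4_plus_5
2    m2        211       15  adam          1055              20
0    m0        247        6   sgd          1235              11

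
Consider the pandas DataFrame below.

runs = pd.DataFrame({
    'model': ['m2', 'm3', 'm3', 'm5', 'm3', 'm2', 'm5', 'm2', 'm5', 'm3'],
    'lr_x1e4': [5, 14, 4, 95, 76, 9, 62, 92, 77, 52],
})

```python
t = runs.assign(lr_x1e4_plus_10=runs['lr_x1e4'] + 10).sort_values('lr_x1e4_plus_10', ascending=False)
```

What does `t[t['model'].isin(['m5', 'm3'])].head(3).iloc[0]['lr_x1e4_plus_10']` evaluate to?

add column lr_x1e4_plus_10 = runs['lr_x1e4'] + 10:
  model  lr_x1e4  lr_x1e4_plus_10
0    m2        5               15
1    m3       14               24
2    m3        4               14
3    m5       95              105
4    m3       76               86
5    m2        9               19
6    m5       62               72
7    m2       92              102
8    m5       77               87
9    m3       52               62
sort by lr_x1e4_plus_10 descending:
  model  lr_x1e4  lr_x1e4_plus_10
3    m5       95              105
7    m2       92              102
8    m5       77               87
4    m3       76               86
6    m5       62               72
9    m3       52               62
1    m3       14               24
5    m2        9               19
0    m2        5               15
2    m3        4               14
filter rows where model in ['m5', 'm3']:
  model  lr_x1e4  lr_x1e4_plus_10
3    m5       95              105
8    m5       77               87
4    m3       76               86
6    m5       62               72
9    m3       52               62
1    m3       14               24
2    m3        4               14
take first 3 rows:
  model  lr_x1e4  lr_x1e4_plus_10
3    m5       95              105
8    m5       77               87
4    m3       76               86
Reading off the value at position 0, column 'lr_x1e4_plus_10', we get 105.

105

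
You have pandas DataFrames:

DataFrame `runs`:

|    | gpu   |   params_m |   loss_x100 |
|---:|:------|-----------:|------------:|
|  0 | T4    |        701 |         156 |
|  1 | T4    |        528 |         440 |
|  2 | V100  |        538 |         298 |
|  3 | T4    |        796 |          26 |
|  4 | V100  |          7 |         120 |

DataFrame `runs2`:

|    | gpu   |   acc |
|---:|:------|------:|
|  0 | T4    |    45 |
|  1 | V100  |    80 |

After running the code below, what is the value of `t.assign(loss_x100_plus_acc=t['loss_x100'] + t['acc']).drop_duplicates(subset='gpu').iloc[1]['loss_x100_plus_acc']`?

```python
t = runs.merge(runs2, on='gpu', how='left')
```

merge on 'gpu' (how='left') → 5 rows:
    gpu  params_m  loss_x100  acc
0    T4       701        156   45
1    T4       528        440   45
2  V100       538        298   80
3    T4       796         26   45
4  V100         7        120   80
add column loss_x100_plus_acc = t['loss_x100'] + t['acc']:
    gpu  params_m  loss_x100  acc  loss_x100_plus_acc
0    T4       701        156   45                 201
1    T4       528        440   45                 485
2  V100       538        298   80                 378
3    T4       796         26   45                  71
4  V100         7        120   80                 200
drop duplicate gpu (keep=first):
    gpu  params_m  loss_x100  acc  loss_x100_plus_acc
0    T4       701        156   45                 201
2  V100       538        298   80                 378

378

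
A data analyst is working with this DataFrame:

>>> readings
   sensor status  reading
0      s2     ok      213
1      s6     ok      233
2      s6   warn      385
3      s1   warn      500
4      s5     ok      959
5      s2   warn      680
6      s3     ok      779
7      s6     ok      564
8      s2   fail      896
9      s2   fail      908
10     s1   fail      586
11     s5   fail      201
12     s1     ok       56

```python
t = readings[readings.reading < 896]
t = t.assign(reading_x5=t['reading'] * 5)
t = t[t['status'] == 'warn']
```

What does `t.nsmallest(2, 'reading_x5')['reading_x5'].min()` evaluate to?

filter rows where reading < 896:
   sensor status  reading
0      s2     ok      213
1      s6     ok      233
2      s6   warn      385
3      s1   warn      500
5      s2   warn      680
6      s3     ok      779
7      s6     ok      564
10     s1   fail      586
11     s5   fail      201
12     s1     ok       56
add column reading_x5 = t['reading'] * 5:
   sensor status  reading  reading_x5
0      s2     ok      213        1065
1      s6     ok      233        1165
2      s6   warn      385        1925
3      s1   warn      500        2500
5      s2   warn      680        3400
6      s3     ok      779        3895
7      s6     ok      564        2820
10     s1   fail      586        2930
11     s5   fail      201        1005
12     s1     ok       56         280
filter rows where status == 'warn':
  sensor status  reading  reading_x5
2     s6   warn      385        1925
3     s1   warn      500        2500
5     s2   warn      680        3400
take 2 rows with smallest reading_x5:
  sensor status  reading  reading_x5
2     s6   warn      385        1925
3     s1   warn      500        2500

1925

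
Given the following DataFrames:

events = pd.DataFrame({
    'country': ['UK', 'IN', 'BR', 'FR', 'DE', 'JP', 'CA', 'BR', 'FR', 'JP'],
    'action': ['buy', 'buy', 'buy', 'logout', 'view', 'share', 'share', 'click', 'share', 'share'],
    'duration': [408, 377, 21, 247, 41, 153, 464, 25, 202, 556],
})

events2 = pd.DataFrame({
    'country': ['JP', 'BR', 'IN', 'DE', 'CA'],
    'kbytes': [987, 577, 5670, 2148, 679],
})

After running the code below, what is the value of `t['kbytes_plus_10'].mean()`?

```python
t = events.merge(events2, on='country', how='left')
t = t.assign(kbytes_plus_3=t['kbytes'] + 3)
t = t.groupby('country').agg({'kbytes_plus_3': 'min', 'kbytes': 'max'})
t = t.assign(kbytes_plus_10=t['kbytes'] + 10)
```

2022.2

merge on 'country' (how='left') → 10 rows:
  country  action  duration  kbytes
0      UK     buy       408     NaN
1      IN     buy       377  5670.0
2      BR     buy        21   577.0
3      FR  logout       247     NaN
4      DE    view        41  2148.0
5      JP   share       153   987.0
6      CA   share       464   679.0
7      BR   click        25   577.0
8      FR   share       202     NaN
9      JP   share       556   987.0
add column kbytes_plus_3 = t['kbytes'] + 3:
  country  action  duration  kbytes  kbytes_plus_3
0      UK     buy       408     NaN            NaN
1      IN     buy       377  5670.0         5673.0
2      BR     buy        21   577.0          580.0
3      FR  logout       247     NaN            NaN
4      DE    view        41  2148.0         2151.0
5      JP   share       153   987.0          990.0
6      CA   share       464   679.0          682.0
7      BR   click        25   577.0          580.0
8      FR   share       202     NaN            NaN
9      JP   share       556   987.0          990.0
group by country: min(kbytes_plus_3), max(kbytes):
         kbytes_plus_3  kbytes
country                       
BR               580.0   577.0
CA               682.0   679.0
DE              2151.0  2148.0
FR                 NaN     NaN
IN              5673.0  5670.0
JP               990.0   987.0
UK                 NaN     NaN
add column kbytes_plus_10 = t['kbytes'] + 10:
         kbytes_plus_3  kbytes  kbytes_plus_10
country                                       
BR               580.0   577.0           587.0
CA               682.0   679.0           689.0
DE              2151.0  2148.0          2158.0
FR                 NaN     NaN             NaN
IN              5673.0  5670.0          5680.0
JP               990.0   987.0           997.0
UK                 NaN     NaN             NaN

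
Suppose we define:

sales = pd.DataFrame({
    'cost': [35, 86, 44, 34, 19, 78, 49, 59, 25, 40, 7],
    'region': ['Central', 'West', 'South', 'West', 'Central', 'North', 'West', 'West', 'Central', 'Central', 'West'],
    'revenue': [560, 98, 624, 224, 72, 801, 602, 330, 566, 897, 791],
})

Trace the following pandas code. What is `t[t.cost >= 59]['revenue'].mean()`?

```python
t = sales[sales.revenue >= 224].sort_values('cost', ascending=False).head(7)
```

565.5

filter rows where revenue >= 224:
    cost   region  revenue
0     35  Central      560
2     44    South      624
3     34     West      224
5     78    North      801
6     49     West      602
7     59     West      330
8     25  Central      566
9     40  Central      897
10     7     West      791
sort by cost descending:
    cost   region  revenue
5     78    North      801
7     59     West      330
6     49     West      602
2     44    South      624
9     40  Central      897
0     35  Central      560
3     34     West      224
8     25  Central      566
10     7     West      791
take first 7 rows:
   cost   region  revenue
5    78    North      801
7    59     West      330
6    49     West      602
2    44    South      624
9    40  Central      897
0    35  Central      560
3    34     West      224
filter rows where cost >= 59:
   cost region  revenue
5    78  North      801
7    59   West      330
Then the mean of column 'revenue': 565.5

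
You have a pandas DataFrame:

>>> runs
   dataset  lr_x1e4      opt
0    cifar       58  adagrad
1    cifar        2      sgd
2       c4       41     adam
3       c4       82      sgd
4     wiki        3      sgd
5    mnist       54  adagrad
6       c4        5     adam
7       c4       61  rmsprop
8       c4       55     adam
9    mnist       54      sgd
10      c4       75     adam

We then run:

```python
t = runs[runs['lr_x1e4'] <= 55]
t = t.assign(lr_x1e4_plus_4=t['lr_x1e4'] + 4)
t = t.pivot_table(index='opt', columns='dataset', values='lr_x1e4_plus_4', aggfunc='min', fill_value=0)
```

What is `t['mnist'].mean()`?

38.6666666667

filter rows where lr_x1e4 <= 55:
  dataset  lr_x1e4      opt
1   cifar        2      sgd
2      c4       41     adam
4    wiki        3      sgd
5   mnist       54  adagrad
6      c4        5     adam
8      c4       55     adam
9   mnist       54      sgd
add column lr_x1e4_plus_4 = t['lr_x1e4'] + 4:
  dataset  lr_x1e4      opt  lr_x1e4_plus_4
1   cifar        2      sgd               6
2      c4       41     adam              45
4    wiki        3      sgd               7
5   mnist       54  adagrad              58
6      c4        5     adam               9
8      c4       55     adam              59
9   mnist       54      sgd              58
pivot: rows=opt, cols=dataset, min(lr_x1e4_plus_4):
dataset  c4  cifar  mnist  wiki
opt                            
adagrad   0      0     58     0
adam      9      0      0     0
sgd       0      6     58     7
Hence 38.6666666667.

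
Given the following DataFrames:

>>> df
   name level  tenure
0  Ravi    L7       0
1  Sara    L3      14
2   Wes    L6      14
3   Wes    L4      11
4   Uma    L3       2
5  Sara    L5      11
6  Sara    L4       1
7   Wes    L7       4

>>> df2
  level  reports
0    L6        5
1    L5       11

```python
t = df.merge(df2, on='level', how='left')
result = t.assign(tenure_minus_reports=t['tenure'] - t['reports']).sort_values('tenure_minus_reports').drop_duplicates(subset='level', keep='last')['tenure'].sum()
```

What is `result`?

merge on 'level' (how='left') → 8 rows:
   name level  tenure  reports
0  Ravi    L7       0      NaN
1  Sara    L3      14      NaN
2   Wes    L6      14      5.0
3   Wes    L4      11      NaN
4   Uma    L3       2      NaN
5  Sara    L5      11     11.0
6  Sara    L4       1      NaN
7   Wes    L7       4      NaN
add column tenure_minus_reports = t['tenure'] - t['reports']:
   name level  tenure  reports  tenure_minus_reports
0  Ravi    L7       0      NaN                   NaN
1  Sara    L3      14      NaN                   NaN
2   Wes    L6      14      5.0                   9.0
3   Wes    L4      11      NaN                   NaN
4   Uma    L3       2      NaN                   NaN
5  Sara    L5      11     11.0                   0.0
6  Sara    L4       1      NaN                   NaN
7   Wes    L7       4      NaN                   NaN
sort by tenure_minus_reports:
   name level  tenure  reports  tenure_minus_reports
5  Sara    L5      11     11.0                   0.0
2   Wes    L6      14      5.0                   9.0
0  Ravi    L7       0      NaN                   NaN
1  Sara    L3      14      NaN                   NaN
3   Wes    L4      11      NaN                   NaN
4   Uma    L3       2      NaN                   NaN
6  Sara    L4       1      NaN                   NaN
7   Wes    L7       4      NaN                   NaN
drop duplicate level (keep=last):
   name level  tenure  reports  tenure_minus_reports
5  Sara    L5      11     11.0                   0.0
2   Wes    L6      14      5.0                   9.0
4   Uma    L3       2      NaN                   NaN
6  Sara    L4       1      NaN                   NaN
7   Wes    L7       4      NaN                   NaN

32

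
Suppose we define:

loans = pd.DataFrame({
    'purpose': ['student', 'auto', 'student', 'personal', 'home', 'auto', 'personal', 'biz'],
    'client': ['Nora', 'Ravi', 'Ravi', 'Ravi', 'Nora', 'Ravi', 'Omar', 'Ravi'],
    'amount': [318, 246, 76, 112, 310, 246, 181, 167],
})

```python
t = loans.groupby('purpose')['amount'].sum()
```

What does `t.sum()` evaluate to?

group by purpose, sum of amount:
purpose
auto        492
biz         167
home        310
personal    293
student     394
Name: amount, dtype: int64
So sum() = 1656.

1656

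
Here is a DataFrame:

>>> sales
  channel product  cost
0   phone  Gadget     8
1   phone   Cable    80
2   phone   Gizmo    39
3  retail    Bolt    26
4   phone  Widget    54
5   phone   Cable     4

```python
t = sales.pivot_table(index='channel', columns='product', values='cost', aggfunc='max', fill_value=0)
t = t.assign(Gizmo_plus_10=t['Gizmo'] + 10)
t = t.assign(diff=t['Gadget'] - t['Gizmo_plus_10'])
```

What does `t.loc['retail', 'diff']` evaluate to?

pivot: rows=channel, cols=product, max(cost):
product  Bolt  Cable  Gadget  Gizmo  Widget
channel                                    
phone       0     80       8     39      54
retail     26      0       0      0       0
add column Gizmo_plus_10 = t['Gizmo'] + 10:
product  Bolt  Cable  Gadget  Gizmo  Widget  Gizmo_plus_10
channel                                                   
phone       0     80       8     39      54             49
retail     26      0       0      0       0             10
add column diff = t['Gadget'] - t['Gizmo_plus_10']:
product  Bolt  Cable  Gadget  Gizmo  Widget  Gizmo_plus_10  diff
channel                                                         
phone       0     80       8     39      54             49   -41
retail     26      0       0      0       0             10   -10

-10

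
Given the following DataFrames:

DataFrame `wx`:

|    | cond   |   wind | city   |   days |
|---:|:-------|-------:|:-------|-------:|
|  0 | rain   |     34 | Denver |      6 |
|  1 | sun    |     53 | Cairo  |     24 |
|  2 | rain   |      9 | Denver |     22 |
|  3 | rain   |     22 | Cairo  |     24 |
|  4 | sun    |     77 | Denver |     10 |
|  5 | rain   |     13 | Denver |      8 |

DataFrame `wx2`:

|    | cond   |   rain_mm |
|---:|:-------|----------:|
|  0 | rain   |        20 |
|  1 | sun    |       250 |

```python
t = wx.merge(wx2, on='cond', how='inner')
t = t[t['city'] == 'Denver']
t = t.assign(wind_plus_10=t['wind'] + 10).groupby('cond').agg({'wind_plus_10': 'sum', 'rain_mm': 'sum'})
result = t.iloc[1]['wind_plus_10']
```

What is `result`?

87

merge on 'cond' (how='inner') → 6 rows:
   cond  wind    city  days  rain_mm
0  rain    34  Denver     6       20
1   sun    53   Cairo    24      250
2  rain     9  Denver    22       20
3  rain    22   Cairo    24       20
4   sun    77  Denver    10      250
5  rain    13  Denver     8       20
filter rows where city == 'Denver':
   cond  wind    city  days  rain_mm
0  rain    34  Denver     6       20
2  rain     9  Denver    22       20
4   sun    77  Denver    10      250
5  rain    13  Denver     8       20
add column wind_plus_10 = t['wind'] + 10:
   cond  wind    city  days  rain_mm  wind_plus_10
0  rain    34  Denver     6       20            44
2  rain     9  Denver    22       20            19
4   sun    77  Denver    10      250            87
5  rain    13  Denver     8       20            23
group by cond: sum(wind_plus_10), sum(rain_mm):
      wind_plus_10  rain_mm
cond                       
rain            86       60
sun             87      250
So iloc[1]['wind_plus_10'] = 87.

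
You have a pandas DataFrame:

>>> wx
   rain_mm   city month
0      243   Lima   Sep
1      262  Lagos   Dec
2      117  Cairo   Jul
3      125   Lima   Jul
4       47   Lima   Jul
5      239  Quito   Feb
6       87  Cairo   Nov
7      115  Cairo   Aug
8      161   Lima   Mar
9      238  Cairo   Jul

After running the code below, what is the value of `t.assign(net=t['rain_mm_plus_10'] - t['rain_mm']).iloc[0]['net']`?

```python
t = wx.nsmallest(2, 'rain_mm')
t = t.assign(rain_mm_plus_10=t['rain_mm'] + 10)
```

10

take 2 rows with smallest rain_mm:
   rain_mm   city month
4       47   Lima   Jul
6       87  Cairo   Nov
add column rain_mm_plus_10 = t['rain_mm'] + 10:
   rain_mm   city month  rain_mm_plus_10
4       47   Lima   Jul               57
6       87  Cairo   Nov               97
add column net = t['rain_mm_plus_10'] - t['rain_mm']:
   rain_mm   city month  rain_mm_plus_10  net
4       47   Lima   Jul               57   10
6       87  Cairo   Nov               97   10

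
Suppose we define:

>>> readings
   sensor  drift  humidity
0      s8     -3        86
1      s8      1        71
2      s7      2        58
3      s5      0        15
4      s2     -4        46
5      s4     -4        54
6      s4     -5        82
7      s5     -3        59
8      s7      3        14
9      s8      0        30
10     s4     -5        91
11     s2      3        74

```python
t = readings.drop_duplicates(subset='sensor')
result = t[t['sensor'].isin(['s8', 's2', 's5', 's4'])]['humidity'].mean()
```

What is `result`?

50.25

drop duplicate sensor (keep=first):
  sensor  drift  humidity
0     s8     -3        86
2     s7      2        58
3     s5      0        15
4     s2     -4        46
5     s4     -4        54
filter rows where sensor in ['s8', 's2', 's5', 's4']:
  sensor  drift  humidity
0     s8     -3        86
3     s5      0        15
4     s2     -4        46
5     s4     -4        54
Taking the mean of column 'humidity' gives 50.25.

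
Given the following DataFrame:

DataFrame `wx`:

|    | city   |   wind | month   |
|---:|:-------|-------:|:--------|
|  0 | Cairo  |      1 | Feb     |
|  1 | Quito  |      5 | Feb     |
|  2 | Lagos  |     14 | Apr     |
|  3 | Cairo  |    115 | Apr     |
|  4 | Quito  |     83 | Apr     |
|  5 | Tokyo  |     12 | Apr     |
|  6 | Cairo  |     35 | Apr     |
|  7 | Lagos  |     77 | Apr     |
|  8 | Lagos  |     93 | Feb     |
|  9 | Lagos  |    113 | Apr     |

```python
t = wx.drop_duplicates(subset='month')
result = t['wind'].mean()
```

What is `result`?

drop duplicate month (keep=first):
    city  wind month
0  Cairo     1   Feb
2  Lagos    14   Apr
The mean of column 'wind' is 7.5.

7.5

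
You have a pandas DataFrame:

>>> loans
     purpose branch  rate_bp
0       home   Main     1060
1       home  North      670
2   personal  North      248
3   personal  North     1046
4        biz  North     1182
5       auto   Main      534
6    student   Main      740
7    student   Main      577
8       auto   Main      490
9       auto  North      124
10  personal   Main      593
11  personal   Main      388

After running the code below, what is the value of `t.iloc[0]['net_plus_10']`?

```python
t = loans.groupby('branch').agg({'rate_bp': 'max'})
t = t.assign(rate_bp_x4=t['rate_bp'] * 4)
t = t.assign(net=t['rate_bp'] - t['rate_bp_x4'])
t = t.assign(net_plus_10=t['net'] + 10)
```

-3170

group by branch, max of rate_bp:
        rate_bp
branch         
Main       1060
North      1182
add column rate_bp_x4 = t['rate_bp'] * 4:
        rate_bp  rate_bp_x4
branch                     
Main       1060        4240
North      1182        4728
add column net = t['rate_bp'] - t['rate_bp_x4']:
        rate_bp  rate_bp_x4   net
branch                           
Main       1060        4240 -3180
North      1182        4728 -3546
add column net_plus_10 = t['net'] + 10:
        rate_bp  rate_bp_x4   net  net_plus_10
branch                                        
Main       1060        4240 -3180        -3170
North      1182        4728 -3546        -3536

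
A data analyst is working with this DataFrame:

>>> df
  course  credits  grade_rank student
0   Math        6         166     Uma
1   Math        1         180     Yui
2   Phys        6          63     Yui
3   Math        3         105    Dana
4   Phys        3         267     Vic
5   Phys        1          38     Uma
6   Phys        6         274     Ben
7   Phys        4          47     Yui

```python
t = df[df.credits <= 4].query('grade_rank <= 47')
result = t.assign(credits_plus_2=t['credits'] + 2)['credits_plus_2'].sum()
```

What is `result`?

9

filter rows where credits <= 4:
  course  credits  grade_rank student
1   Math        1         180     Yui
3   Math        3         105    Dana
4   Phys        3         267     Vic
5   Phys        1          38     Uma
7   Phys        4          47     Yui
filter rows where grade_rank <= 47:
  course  credits  grade_rank student
5   Phys        1          38     Uma
7   Phys        4          47     Yui
add column credits_plus_2 = t['credits'] + 2:
  course  credits  grade_rank student  credits_plus_2
5   Phys        1          38     Uma               3
7   Phys        4          47     Yui               6
Then the sum of column 'credits_plus_2': 9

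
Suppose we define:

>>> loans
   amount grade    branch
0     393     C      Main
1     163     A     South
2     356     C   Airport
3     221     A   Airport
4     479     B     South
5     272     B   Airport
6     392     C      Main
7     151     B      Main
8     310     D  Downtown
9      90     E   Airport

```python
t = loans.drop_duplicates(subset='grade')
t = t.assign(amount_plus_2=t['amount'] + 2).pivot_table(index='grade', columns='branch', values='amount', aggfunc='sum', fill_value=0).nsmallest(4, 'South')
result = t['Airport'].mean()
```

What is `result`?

22.5

drop duplicate grade (keep=first):
   amount grade    branch
0     393     C      Main
1     163     A     South
4     479     B     South
8     310     D  Downtown
9      90     E   Airport
add column amount_plus_2 = t['amount'] + 2:
   amount grade    branch  amount_plus_2
0     393     C      Main            395
1     163     A     South            165
4     479     B     South            481
8     310     D  Downtown            312
9      90     E   Airport             92
pivot: rows=grade, cols=branch, sum(amount):
branch  Airport  Downtown  Main  South
grade                                 
A             0         0     0    163
B             0         0     0    479
C             0         0   393      0
D             0       310     0      0
E            90         0     0      0
take 4 rows with smallest South:
branch  Airport  Downtown  Main  South
grade                                 
C             0         0   393      0
D             0       310     0      0
E            90         0     0      0
A             0         0     0    163
So mean() = 22.5.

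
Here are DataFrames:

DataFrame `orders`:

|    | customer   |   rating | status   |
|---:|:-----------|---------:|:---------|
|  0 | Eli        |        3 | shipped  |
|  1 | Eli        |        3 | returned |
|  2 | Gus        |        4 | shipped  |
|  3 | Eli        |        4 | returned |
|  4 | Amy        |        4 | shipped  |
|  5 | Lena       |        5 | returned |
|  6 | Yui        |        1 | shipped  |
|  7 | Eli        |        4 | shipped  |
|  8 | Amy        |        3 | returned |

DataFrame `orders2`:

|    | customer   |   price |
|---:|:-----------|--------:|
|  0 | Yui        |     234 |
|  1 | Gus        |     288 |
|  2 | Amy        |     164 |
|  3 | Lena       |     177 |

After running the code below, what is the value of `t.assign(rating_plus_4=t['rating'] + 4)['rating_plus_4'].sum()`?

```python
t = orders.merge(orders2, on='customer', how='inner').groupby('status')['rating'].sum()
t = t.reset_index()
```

25

merge on 'customer' (how='inner') → 5 rows:
  customer  rating    status  price
0      Gus       4   shipped    288
1      Amy       4   shipped    164
2     Lena       5  returned    177
3      Yui       1   shipped    234
4      Amy       3  returned    164
group by status, sum of rating:
status
returned    8
shipped     9
Name: rating, dtype: int64
reset_index():
     status  rating
0  returned       8
1   shipped       9
add column rating_plus_4 = t['rating'] + 4:
     status  rating  rating_plus_4
0  returned       8             12
1   shipped       9             13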